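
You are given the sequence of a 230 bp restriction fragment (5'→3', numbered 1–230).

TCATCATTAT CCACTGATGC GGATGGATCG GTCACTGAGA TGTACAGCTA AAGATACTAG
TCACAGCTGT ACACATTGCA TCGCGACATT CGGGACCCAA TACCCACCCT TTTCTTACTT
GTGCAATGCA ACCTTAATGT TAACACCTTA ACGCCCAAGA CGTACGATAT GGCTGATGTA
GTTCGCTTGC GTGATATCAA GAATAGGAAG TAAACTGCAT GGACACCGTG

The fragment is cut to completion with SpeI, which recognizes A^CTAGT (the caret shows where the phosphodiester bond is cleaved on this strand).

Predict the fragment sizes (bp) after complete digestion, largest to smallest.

174, 56 bp

The SpeI site (ACTAGT) starts at position 56.
SpeI cuts after the first base of each site, so after position 56.
Linear molecule, 1 cut → 2 fragments:
  1–56 → 56 bp
  57–230 → 174 bp
Sorted largest to smallest: 174, 56 bp.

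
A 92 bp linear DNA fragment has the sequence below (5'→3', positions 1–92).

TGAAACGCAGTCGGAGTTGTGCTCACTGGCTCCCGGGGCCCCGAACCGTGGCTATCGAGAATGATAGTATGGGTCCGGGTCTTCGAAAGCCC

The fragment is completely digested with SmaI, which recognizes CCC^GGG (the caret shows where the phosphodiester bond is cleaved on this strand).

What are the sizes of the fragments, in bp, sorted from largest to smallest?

58, 34 bp

The SmaI site (CCCGGG) starts at position 32.
SmaI cuts after base 3 of each site, so after position 34.
Linear molecule, 1 cut → 2 fragments:
  1–34 → 34 bp
  35–92 → 58 bp
Sorted largest to smallest: 58, 34 bp.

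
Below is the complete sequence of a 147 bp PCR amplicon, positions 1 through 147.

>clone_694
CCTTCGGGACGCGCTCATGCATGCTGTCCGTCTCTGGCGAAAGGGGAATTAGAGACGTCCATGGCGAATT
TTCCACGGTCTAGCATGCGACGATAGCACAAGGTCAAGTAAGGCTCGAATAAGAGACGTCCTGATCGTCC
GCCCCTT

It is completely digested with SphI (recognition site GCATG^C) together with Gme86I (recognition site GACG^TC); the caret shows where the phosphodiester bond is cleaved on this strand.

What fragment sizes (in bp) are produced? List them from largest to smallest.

41, 34, 30, 23, 19 bp

SphI sites (GCATGC) start at positions 19, 83.
SphI cuts after base 5 of each site (before the last base), so after positions 23, 87.
Gme86I sites (GACGTC) start at positions 54, 125.
Gme86I cuts after base 4 of each site, so after positions 57, 128.
Combined cut positions: 23, 57, 87, 128.
Linear molecule, 4 cuts → 5 fragments:
  1–23 → 23 bp
  24–57 → 34 bp
  58–87 → 30 bp
  88–128 → 41 bp
  129–147 → 19 bp
Sorted largest to smallest: 41, 34, 30, 23, 19 bp.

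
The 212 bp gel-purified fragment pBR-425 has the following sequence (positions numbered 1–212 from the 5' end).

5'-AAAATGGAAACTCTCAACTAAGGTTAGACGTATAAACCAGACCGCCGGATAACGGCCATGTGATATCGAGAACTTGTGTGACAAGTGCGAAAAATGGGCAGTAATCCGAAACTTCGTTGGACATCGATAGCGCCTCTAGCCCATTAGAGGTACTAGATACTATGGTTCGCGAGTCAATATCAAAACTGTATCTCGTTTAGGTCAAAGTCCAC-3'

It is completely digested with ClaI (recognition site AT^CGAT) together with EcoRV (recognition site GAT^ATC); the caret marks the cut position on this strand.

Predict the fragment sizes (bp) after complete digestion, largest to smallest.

88, 64, 60 bp

The ClaI site (ATCGAT) starts at position 123.
ClaI cuts after base 2 of each site, so after position 124.
The EcoRV site (GATATC) starts at position 62.
EcoRV cuts after base 3 of each site, so after position 64.
Combined cut positions: 64, 124.
Linear molecule, 2 cuts → 3 fragments:
  1–64 → 64 bp
  65–124 → 60 bp
  125–212 → 88 bp
Sorted largest to smallest: 88, 64, 60 bp.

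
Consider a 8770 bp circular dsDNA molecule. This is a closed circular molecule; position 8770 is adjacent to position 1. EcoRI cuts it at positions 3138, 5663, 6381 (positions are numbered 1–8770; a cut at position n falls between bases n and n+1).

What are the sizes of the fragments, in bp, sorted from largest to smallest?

5527, 2525, 718 bp

Circular molecule, 3 cuts → 3 fragments:
  5663 − 3138 = 2525 bp
  6381 − 5663 = 718 bp
  wrap: 8770 − 6381 + 3138 = 5527 bp
Sorted largest to smallest: 5527, 2525, 718 bp.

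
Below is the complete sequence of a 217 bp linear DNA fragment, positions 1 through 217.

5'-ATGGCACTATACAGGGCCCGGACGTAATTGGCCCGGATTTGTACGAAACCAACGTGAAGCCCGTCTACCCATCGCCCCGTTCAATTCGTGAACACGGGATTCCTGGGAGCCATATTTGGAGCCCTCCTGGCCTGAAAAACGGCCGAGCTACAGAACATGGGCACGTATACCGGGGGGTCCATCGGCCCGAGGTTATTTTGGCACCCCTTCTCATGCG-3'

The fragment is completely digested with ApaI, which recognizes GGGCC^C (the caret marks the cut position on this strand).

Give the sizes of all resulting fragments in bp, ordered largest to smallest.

The ApaI site (GGGCCC) starts at position 14.
ApaI cuts after base 5 of each site (before the last base), so after position 18.
Linear molecule, 1 cut → 2 fragments:
  1–18 → 18 bp
  19–217 → 199 bp
Sorted largest to smallest: 199, 18 bp.

199, 18 bp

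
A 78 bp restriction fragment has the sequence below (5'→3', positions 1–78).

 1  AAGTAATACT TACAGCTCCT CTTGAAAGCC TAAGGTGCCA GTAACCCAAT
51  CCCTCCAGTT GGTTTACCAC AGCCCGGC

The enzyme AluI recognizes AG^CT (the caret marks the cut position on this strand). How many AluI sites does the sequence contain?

AGCT occurs starting at position 14.
AluI cuts at 1 site.

1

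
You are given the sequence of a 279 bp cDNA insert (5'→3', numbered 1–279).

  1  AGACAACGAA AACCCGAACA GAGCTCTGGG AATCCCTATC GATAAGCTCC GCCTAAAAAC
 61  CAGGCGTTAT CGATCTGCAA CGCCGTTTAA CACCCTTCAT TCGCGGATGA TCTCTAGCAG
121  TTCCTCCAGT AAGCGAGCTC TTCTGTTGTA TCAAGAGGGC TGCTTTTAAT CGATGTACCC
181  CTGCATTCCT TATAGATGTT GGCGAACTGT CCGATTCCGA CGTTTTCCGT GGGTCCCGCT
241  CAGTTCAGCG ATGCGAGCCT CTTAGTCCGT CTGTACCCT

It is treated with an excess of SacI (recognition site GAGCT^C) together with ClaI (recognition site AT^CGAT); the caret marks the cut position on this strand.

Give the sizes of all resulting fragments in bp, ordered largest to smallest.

SacI sites (GAGCTC) start at positions 21, 135.
SacI cuts after base 5 of each site (before the last base), so after positions 25, 139.
ClaI sites (ATCGAT) start at positions 38, 69, 169.
ClaI cuts after base 2 of each site, so after positions 39, 70, 170.
Combined cut positions: 25, 39, 70, 139, 170.
Linear molecule, 5 cuts → 6 fragments:
  1–25 → 25 bp
  26–39 → 14 bp
  40–70 → 31 bp
  71–139 → 69 bp
  140–170 → 31 bp
  171–279 → 109 bp
Sorted largest to smallest: 109, 69, 31, 31, 25, 14 bp.

109, 69, 31, 31, 25, 14 bp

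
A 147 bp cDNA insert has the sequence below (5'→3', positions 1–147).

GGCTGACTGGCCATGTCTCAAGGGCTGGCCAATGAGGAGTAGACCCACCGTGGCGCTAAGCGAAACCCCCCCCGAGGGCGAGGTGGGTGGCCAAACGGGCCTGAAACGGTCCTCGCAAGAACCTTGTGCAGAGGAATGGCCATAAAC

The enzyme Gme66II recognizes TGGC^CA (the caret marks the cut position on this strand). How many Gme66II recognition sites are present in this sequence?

4

TGGCCA occurs starting at positions 8, 26, 88, 137.
Gme66II cuts at 4 sites.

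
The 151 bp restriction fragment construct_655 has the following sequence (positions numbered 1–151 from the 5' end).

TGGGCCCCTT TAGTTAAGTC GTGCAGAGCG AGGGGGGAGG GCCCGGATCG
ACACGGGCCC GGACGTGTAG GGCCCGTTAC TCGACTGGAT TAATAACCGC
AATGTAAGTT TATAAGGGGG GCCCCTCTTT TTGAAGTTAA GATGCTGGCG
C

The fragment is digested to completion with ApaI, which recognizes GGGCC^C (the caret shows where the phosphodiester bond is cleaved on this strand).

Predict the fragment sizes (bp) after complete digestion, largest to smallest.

ApaI sites (GGGCCC) start at positions 2, 39, 55, 70, 119.
ApaI cuts after base 5 of each site (before the last base), so after positions 6, 43, 59, 74, 123.
Linear molecule, 5 cuts → 6 fragments:
  1–6 → 6 bp
  7–43 → 37 bp
  44–59 → 16 bp
  60–74 → 15 bp
  75–123 → 49 bp
  124–151 → 28 bp
Sorted largest to smallest: 49, 37, 28, 16, 15, 6 bp.

49, 37, 28, 16, 15, 6 bp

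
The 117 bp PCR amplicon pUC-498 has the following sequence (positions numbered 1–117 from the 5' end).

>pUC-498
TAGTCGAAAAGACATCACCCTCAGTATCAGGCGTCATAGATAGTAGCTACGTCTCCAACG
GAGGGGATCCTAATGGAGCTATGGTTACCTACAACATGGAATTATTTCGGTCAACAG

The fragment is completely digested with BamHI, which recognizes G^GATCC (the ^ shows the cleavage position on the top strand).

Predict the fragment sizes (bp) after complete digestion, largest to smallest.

The BamHI site (GGATCC) starts at position 65.
BamHI cuts after the first base of each site, so after position 65.
Linear molecule, 1 cut → 2 fragments:
  1–65 → 65 bp
  66–117 → 52 bp
Sorted largest to smallest: 65, 52 bp.

65, 52 bp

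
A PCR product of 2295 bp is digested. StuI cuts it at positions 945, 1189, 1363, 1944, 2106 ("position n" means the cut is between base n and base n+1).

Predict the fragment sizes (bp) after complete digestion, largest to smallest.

945, 581, 244, 189, 174, 162 bp

Linear molecule, 5 cuts → 6 fragments:
  945 − 0 = 945 bp
  1189 − 945 = 244 bp
  1363 − 1189 = 174 bp
  1944 − 1363 = 581 bp
  2106 − 1944 = 162 bp
  2295 − 2106 = 189 bp
Sorted largest to smallest: 945, 581, 244, 189, 174, 162 bp.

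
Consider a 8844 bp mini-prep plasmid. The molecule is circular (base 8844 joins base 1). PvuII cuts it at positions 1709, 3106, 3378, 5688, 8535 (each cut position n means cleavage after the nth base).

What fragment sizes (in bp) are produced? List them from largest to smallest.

Circular molecule, 5 cuts → 5 fragments:
  3106 − 1709 = 1397 bp
  3378 − 3106 = 272 bp
  5688 − 3378 = 2310 bp
  8535 − 5688 = 2847 bp
  wrap: 8844 − 8535 + 1709 = 2018 bp
Sorted largest to smallest: 2847, 2310, 2018, 1397, 272 bp.

2847, 2310, 2018, 1397, 272 bp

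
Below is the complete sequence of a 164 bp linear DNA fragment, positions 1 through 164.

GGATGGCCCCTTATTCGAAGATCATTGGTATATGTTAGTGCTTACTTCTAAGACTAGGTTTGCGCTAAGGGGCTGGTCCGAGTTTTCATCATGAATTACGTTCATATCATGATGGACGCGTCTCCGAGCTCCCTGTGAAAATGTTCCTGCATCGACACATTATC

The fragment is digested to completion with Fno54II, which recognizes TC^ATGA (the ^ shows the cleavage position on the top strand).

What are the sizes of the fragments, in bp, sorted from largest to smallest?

90, 56, 18 bp

Fno54II sites (TCATGA) start at positions 89, 107.
Fno54II cuts after base 2 of each site, so after positions 90, 108.
Linear molecule, 2 cuts → 3 fragments:
  1–90 → 90 bp
  91–108 → 18 bp
  109–164 → 56 bp
Sorted largest to smallest: 90, 56, 18 bp.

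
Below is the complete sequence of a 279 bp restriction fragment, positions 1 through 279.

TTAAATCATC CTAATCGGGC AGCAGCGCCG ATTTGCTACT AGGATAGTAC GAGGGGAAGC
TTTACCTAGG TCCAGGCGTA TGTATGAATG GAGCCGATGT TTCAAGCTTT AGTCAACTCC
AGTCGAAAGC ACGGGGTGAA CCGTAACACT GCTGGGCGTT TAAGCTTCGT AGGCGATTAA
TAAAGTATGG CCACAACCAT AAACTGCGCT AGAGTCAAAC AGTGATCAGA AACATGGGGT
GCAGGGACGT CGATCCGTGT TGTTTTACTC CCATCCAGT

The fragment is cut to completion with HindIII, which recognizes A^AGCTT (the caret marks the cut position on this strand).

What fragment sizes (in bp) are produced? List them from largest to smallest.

117, 58, 57, 47 bp

HindIII sites (AAGCTT) start at positions 57, 104, 162.
HindIII cuts after the first base of each site, so after positions 57, 104, 162.
Linear molecule, 3 cuts → 4 fragments:
  1–57 → 57 bp
  58–104 → 47 bp
  105–162 → 58 bp
  163–279 → 117 bp
Sorted largest to smallest: 117, 58, 57, 47 bp.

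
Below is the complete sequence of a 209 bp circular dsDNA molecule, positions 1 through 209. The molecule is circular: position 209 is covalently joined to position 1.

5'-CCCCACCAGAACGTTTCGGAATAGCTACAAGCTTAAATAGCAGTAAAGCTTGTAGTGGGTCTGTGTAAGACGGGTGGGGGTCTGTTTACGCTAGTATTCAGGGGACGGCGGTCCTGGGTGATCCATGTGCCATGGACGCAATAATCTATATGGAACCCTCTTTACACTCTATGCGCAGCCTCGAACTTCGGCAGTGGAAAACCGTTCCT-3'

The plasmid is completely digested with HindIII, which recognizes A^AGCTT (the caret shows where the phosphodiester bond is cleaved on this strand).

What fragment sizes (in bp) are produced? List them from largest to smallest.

192, 17 bp

HindIII sites (AAGCTT) start at positions 29, 46.
HindIII cuts after the first base of each site, so after positions 29, 46.
Circular molecule, 2 cuts → 2 fragments:
  30–46 → 17 bp
  47–209 then 1–29 → 163 + 29 = 192 bp
Sorted largest to smallest: 192, 17 bp.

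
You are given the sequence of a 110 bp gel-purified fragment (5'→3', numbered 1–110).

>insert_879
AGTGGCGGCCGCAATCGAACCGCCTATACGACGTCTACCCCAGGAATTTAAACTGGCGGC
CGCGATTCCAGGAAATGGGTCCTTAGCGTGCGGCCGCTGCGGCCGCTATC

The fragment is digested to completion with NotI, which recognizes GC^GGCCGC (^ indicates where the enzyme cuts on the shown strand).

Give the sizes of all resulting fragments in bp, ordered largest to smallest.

NotI sites (GCGGCCGC) start at positions 5, 56, 90, 99.
NotI cuts after base 2 of each site, so after positions 6, 57, 91, 100.
Linear molecule, 4 cuts → 5 fragments:
  1–6 → 6 bp
  7–57 → 51 bp
  58–91 → 34 bp
  92–100 → 9 bp
  101–110 → 10 bp
Sorted largest to smallest: 51, 34, 10, 9, 6 bp.

51, 34, 10, 9, 6 bp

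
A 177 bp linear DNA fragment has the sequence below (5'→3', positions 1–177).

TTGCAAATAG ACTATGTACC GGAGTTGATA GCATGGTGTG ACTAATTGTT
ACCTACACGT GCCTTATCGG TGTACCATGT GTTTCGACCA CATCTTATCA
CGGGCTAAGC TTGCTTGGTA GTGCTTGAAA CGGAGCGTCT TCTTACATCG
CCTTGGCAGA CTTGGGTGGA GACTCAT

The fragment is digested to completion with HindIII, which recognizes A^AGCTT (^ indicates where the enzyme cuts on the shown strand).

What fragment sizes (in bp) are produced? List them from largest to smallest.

107, 70 bp

The HindIII site (AAGCTT) starts at position 107.
HindIII cuts after the first base of each site, so after position 107.
Linear molecule, 1 cut → 2 fragments:
  1–107 → 107 bp
  108–177 → 70 bp
Sorted largest to smallest: 107, 70 bp.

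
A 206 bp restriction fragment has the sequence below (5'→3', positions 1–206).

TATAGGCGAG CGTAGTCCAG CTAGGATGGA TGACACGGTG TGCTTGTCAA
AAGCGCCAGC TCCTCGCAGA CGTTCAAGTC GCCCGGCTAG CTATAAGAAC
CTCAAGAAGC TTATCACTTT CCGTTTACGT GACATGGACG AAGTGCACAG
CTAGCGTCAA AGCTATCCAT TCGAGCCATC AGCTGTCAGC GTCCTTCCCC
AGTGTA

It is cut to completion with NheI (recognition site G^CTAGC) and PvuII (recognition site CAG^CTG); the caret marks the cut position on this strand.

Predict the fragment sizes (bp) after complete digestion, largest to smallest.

86, 64, 32, 24 bp

NheI sites (GCTAGC) start at positions 86, 150.
NheI cuts after the first base of each site, so after positions 86, 150.
The PvuII site (CAGCTG) starts at position 180.
PvuII cuts after base 3 of each site, so after position 182.
Combined cut positions: 86, 150, 182.
Linear molecule, 3 cuts → 4 fragments:
  1–86 → 86 bp
  87–150 → 64 bp
  151–182 → 32 bp
  183–206 → 24 bp
Sorted largest to smallest: 86, 64, 32, 24 bp.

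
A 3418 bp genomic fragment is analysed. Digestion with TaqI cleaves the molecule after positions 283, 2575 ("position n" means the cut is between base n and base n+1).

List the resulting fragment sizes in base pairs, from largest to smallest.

2292, 843, 283 bp

Linear molecule, 2 cuts → 3 fragments:
  283 − 0 = 283 bp
  2575 − 283 = 2292 bp
  3418 − 2575 = 843 bp
Sorted largest to smallest: 2292, 843, 283 bp.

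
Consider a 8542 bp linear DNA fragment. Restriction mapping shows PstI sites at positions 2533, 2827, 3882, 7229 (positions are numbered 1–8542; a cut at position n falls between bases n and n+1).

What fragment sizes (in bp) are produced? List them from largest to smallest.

3347, 2533, 1313, 1055, 294 bp

Linear molecule, 4 cuts → 5 fragments:
  2533 − 0 = 2533 bp
  2827 − 2533 = 294 bp
  3882 − 2827 = 1055 bp
  7229 − 3882 = 3347 bp
  8542 − 7229 = 1313 bp
Sorted largest to smallest: 3347, 2533, 1313, 1055, 294 bp.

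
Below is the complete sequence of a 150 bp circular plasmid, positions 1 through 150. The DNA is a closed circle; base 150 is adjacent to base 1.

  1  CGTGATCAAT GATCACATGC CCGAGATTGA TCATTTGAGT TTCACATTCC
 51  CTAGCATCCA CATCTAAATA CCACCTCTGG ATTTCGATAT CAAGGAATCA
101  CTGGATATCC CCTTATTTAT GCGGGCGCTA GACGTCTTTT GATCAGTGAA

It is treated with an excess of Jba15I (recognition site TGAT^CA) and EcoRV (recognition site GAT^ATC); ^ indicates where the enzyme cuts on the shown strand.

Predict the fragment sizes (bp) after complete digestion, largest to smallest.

57, 37, 18, 18, 13, 7 bp

Jba15I sites (TGATCA) start at positions 3, 10, 28, 140.
Jba15I cuts after base 4 of each site, so after positions 6, 13, 31, 143.
EcoRV sites (GATATC) start at positions 86, 104.
EcoRV cuts after base 3 of each site, so after positions 88, 106.
Combined cut positions: 6, 13, 31, 88, 106, 143.
Circular molecule, 6 cuts → 6 fragments:
  7–13 → 7 bp
  14–31 → 18 bp
  32–88 → 57 bp
  89–106 → 18 bp
  107–143 → 37 bp
  144–150 then 1–6 → 7 + 6 = 13 bp
Sorted largest to smallest: 57, 37, 18, 18, 13, 7 bp.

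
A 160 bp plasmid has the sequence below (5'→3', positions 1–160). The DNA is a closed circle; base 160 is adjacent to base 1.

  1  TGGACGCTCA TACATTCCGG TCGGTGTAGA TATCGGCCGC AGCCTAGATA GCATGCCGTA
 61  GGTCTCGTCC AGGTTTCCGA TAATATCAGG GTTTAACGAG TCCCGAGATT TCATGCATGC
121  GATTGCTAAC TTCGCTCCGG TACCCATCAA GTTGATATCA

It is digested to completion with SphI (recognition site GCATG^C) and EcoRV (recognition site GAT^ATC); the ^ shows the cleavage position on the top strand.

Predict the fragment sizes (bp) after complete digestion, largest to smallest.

64, 37, 35, 24 bp

SphI sites (GCATGC) start at positions 51, 115.
SphI cuts after base 5 of each site (before the last base), so after positions 55, 119.
EcoRV sites (GATATC) start at positions 29, 154.
EcoRV cuts after base 3 of each site, so after positions 31, 156.
Combined cut positions: 31, 55, 119, 156.
Circular molecule, 4 cuts → 4 fragments:
  32–55 → 24 bp
  56–119 → 64 bp
  120–156 → 37 bp
  157–160 then 1–31 → 4 + 31 = 35 bp
Sorted largest to smallest: 64, 37, 35, 24 bp.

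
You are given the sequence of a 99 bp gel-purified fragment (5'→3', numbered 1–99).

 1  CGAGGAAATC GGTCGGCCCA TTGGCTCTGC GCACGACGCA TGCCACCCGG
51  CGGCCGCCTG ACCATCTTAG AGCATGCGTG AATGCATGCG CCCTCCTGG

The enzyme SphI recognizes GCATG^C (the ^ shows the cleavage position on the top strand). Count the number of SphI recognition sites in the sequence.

GCATGC occurs starting at positions 38, 72, 84.
SphI cuts at 3 sites.

3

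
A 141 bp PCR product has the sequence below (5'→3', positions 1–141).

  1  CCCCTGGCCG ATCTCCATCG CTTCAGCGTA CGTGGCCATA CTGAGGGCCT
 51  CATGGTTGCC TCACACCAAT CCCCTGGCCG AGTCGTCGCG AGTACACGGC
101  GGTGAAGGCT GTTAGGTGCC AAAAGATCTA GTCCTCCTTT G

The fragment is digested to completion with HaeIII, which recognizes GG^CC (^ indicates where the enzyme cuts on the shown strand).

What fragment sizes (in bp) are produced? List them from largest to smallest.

64, 30, 28, 12, 7 bp

HaeIII sites (GGCC) start at positions 6, 34, 46, 76.
HaeIII cuts after base 2 of each site, so after positions 7, 35, 47, 77.
Linear molecule, 4 cuts → 5 fragments:
  1–7 → 7 bp
  8–35 → 28 bp
  36–47 → 12 bp
  48–77 → 30 bp
  78–141 → 64 bp
Sorted largest to smallest: 64, 30, 28, 12, 7 bp.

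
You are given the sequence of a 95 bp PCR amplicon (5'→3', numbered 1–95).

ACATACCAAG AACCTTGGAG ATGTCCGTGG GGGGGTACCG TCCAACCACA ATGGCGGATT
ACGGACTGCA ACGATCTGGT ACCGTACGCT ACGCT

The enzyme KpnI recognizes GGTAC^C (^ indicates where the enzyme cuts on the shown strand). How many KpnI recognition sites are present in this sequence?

2

GGTACC occurs starting at positions 34, 78.
KpnI cuts at 2 sites.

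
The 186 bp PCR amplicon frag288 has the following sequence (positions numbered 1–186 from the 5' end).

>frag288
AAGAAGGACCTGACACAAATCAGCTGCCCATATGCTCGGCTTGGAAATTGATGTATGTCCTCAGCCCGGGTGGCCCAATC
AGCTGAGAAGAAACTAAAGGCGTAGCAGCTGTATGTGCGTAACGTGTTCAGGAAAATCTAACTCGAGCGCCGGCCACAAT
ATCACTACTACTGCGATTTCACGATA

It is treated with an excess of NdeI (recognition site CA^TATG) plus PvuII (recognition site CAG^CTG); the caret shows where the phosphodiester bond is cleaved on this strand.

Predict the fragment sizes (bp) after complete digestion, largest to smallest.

The NdeI site (CATATG) starts at position 29.
NdeI cuts after base 2 of each site, so after position 30.
PvuII sites (CAGCTG) start at positions 21, 80, 106.
PvuII cuts after base 3 of each site, so after positions 23, 82, 108.
Combined cut positions: 23, 30, 82, 108.
Linear molecule, 4 cuts → 5 fragments:
  1–23 → 23 bp
  24–30 → 7 bp
  31–82 → 52 bp
  83–108 → 26 bp
  109–186 → 78 bp
Sorted largest to smallest: 78, 52, 26, 23, 7 bp.

78, 52, 26, 23, 7 bp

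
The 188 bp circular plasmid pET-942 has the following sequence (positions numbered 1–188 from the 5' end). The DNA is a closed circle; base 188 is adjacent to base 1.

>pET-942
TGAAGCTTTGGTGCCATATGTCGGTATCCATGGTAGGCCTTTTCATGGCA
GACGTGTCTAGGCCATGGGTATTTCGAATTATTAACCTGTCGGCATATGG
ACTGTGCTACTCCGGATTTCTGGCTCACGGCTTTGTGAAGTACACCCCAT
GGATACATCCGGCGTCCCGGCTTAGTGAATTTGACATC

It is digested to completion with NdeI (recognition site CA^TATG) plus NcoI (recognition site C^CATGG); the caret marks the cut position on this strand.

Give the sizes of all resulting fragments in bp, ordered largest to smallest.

57, 52, 35, 32, 12 bp

NdeI sites (CATATG) start at positions 15, 94.
NdeI cuts after base 2 of each site, so after positions 16, 95.
NcoI sites (CCATGG) start at positions 28, 63, 147.
NcoI cuts after the first base of each site, so after positions 28, 63, 147.
Combined cut positions: 16, 28, 63, 95, 147.
Circular molecule, 5 cuts → 5 fragments:
  17–28 → 12 bp
  29–63 → 35 bp
  64–95 → 32 bp
  96–147 → 52 bp
  148–188 then 1–16 → 41 + 16 = 57 bp
Sorted largest to smallest: 57, 52, 35, 32, 12 bp.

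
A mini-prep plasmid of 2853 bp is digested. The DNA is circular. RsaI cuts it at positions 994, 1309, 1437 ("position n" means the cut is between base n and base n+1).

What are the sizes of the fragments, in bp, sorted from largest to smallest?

2410, 315, 128 bp

Circular molecule, 3 cuts → 3 fragments:
  1309 − 994 = 315 bp
  1437 − 1309 = 128 bp
  wrap: 2853 − 1437 + 994 = 2410 bp
Sorted largest to smallest: 2410, 315, 128 bp.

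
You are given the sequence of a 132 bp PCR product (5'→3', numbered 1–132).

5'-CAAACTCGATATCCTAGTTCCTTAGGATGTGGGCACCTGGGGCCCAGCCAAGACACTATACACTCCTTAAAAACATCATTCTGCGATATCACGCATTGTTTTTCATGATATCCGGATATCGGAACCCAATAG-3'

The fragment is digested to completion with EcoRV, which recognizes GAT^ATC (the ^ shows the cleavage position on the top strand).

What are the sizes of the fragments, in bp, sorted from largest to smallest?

EcoRV sites (GATATC) start at positions 8, 85, 107, 115.
EcoRV cuts after base 3 of each site, so after positions 10, 87, 109, 117.
Linear molecule, 4 cuts → 5 fragments:
  1–10 → 10 bp
  11–87 → 77 bp
  88–109 → 22 bp
  110–117 → 8 bp
  118–132 → 15 bp
Sorted largest to smallest: 77, 22, 15, 10, 8 bp.

77, 22, 15, 10, 8 bp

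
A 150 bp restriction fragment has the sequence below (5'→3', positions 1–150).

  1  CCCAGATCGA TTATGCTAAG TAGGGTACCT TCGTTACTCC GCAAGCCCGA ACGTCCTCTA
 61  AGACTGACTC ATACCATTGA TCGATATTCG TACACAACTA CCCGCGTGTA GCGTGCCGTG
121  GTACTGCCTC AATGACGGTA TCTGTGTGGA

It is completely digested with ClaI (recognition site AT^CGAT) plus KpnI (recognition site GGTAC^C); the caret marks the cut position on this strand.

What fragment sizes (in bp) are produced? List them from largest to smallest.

69, 53, 21, 7 bp

ClaI sites (ATCGAT) start at positions 6, 80.
ClaI cuts after base 2 of each site, so after positions 7, 81.
The KpnI site (GGTACC) starts at position 24.
KpnI cuts after base 5 of each site (before the last base), so after position 28.
Combined cut positions: 7, 28, 81.
Linear molecule, 3 cuts → 4 fragments:
  1–7 → 7 bp
  8–28 → 21 bp
  29–81 → 53 bp
  82–150 → 69 bp
Sorted largest to smallest: 69, 53, 21, 7 bp.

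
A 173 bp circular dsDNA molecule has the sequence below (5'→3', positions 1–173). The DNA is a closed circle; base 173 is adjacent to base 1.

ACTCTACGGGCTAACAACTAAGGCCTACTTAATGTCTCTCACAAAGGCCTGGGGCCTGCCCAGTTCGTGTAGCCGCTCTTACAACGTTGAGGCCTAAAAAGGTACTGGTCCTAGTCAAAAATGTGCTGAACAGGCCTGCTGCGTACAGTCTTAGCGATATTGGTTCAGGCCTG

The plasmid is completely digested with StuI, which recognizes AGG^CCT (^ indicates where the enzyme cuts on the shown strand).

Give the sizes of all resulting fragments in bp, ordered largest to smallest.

StuI sites (AGGCCT) start at positions 21, 45, 90, 132, 167.
StuI cuts after base 3 of each site, so after positions 23, 47, 92, 134, 169.
Circular molecule, 5 cuts → 5 fragments:
  24–47 → 24 bp
  48–92 → 45 bp
  93–134 → 42 bp
  135–169 → 35 bp
  170–173 then 1–23 → 4 + 23 = 27 bp
Sorted largest to smallest: 45, 42, 35, 27, 24 bp.

45, 42, 35, 27, 24 bp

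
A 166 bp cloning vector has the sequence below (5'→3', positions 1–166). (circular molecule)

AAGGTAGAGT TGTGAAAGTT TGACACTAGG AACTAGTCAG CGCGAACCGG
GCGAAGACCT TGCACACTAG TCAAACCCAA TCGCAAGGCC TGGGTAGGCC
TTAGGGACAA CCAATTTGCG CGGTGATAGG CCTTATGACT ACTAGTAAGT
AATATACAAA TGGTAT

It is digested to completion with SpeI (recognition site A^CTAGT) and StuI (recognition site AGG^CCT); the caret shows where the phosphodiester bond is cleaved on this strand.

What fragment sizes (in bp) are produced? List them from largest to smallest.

57, 34, 32, 22, 11, 10 bp

SpeI sites (ACTAGT) start at positions 32, 66, 141.
SpeI cuts after the first base of each site, so after positions 32, 66, 141.
StuI sites (AGGCCT) start at positions 86, 96, 128.
StuI cuts after base 3 of each site, so after positions 88, 98, 130.
Combined cut positions: 32, 66, 88, 98, 130, 141.
Circular molecule, 6 cuts → 6 fragments:
  33–66 → 34 bp
  67–88 → 22 bp
  89–98 → 10 bp
  99–130 → 32 bp
  131–141 → 11 bp
  142–166 then 1–32 → 25 + 32 = 57 bp
Sorted largest to smallest: 57, 34, 32, 22, 11, 10 bp.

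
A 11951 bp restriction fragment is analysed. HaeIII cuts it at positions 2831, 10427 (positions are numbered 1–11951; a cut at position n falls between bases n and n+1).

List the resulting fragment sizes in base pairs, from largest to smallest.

7596, 2831, 1524 bp

Linear molecule, 2 cuts → 3 fragments:
  2831 − 0 = 2831 bp
  10427 − 2831 = 7596 bp
  11951 − 10427 = 1524 bp
Sorted largest to smallest: 7596, 2831, 1524 bp.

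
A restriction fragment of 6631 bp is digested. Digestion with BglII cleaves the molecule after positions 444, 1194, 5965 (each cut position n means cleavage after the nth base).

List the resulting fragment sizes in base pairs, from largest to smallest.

4771, 750, 666, 444 bp

Linear molecule, 3 cuts → 4 fragments:
  444 − 0 = 444 bp
  1194 − 444 = 750 bp
  5965 − 1194 = 4771 bp
  6631 − 5965 = 666 bp
Sorted largest to smallest: 4771, 750, 666, 444 bp.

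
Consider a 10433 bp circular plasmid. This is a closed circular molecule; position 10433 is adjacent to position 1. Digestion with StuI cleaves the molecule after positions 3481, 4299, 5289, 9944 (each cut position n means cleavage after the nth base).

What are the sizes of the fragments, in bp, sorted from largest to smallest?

4655, 3970, 990, 818 bp

Circular molecule, 4 cuts → 4 fragments:
  4299 − 3481 = 818 bp
  5289 − 4299 = 990 bp
  9944 − 5289 = 4655 bp
  wrap: 10433 − 9944 + 3481 = 3970 bp
Sorted largest to smallest: 4655, 3970, 990, 818 bp.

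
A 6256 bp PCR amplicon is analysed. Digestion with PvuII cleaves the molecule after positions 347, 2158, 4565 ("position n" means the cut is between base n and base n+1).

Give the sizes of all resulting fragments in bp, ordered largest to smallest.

Linear molecule, 3 cuts → 4 fragments:
  347 − 0 = 347 bp
  2158 − 347 = 1811 bp
  4565 − 2158 = 2407 bp
  6256 − 4565 = 1691 bp
Sorted largest to smallest: 2407, 1811, 1691, 347 bp.

2407, 1811, 1691, 347 bp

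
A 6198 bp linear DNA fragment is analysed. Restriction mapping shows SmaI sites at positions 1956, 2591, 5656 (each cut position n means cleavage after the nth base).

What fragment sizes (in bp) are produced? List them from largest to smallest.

3065, 1956, 635, 542 bp

Linear molecule, 3 cuts → 4 fragments:
  1956 − 0 = 1956 bp
  2591 − 1956 = 635 bp
  5656 − 2591 = 3065 bp
  6198 − 5656 = 542 bp
Sorted largest to smallest: 3065, 1956, 635, 542 bp.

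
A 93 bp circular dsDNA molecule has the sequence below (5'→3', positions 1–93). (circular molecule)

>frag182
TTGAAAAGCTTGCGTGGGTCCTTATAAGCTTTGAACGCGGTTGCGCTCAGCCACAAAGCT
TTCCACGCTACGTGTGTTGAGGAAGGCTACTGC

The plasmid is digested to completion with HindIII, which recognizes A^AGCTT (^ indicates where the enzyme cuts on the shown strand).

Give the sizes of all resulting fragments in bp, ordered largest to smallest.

HindIII sites (AAGCTT) start at positions 6, 26, 56.
HindIII cuts after the first base of each site, so after positions 6, 26, 56.
Circular molecule, 3 cuts → 3 fragments:
  7–26 → 20 bp
  27–56 → 30 bp
  57–93 then 1–6 → 37 + 6 = 43 bp
Sorted largest to smallest: 43, 30, 20 bp.

43, 30, 20 bp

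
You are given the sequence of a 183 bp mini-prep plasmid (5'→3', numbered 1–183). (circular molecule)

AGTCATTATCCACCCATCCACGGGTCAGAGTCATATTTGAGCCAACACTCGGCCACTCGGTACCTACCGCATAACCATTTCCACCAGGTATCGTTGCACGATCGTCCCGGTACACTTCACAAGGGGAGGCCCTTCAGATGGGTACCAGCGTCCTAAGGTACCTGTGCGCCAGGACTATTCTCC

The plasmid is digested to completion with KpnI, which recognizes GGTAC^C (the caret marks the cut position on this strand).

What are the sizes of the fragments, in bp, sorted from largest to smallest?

85, 82, 16 bp

KpnI sites (GGTACC) start at positions 59, 141, 157.
KpnI cuts after base 5 of each site (before the last base), so after positions 63, 145, 161.
Circular molecule, 3 cuts → 3 fragments:
  64–145 → 82 bp
  146–161 → 16 bp
  162–183 then 1–63 → 22 + 63 = 85 bp
Sorted largest to smallest: 85, 82, 16 bp.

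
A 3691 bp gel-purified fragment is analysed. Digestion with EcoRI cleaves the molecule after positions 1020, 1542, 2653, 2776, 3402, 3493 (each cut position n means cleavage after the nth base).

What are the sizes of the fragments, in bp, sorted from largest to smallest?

1111, 1020, 626, 522, 198, 123, 91 bp

Linear molecule, 6 cuts → 7 fragments:
  1020 − 0 = 1020 bp
  1542 − 1020 = 522 bp
  2653 − 1542 = 1111 bp
  2776 − 2653 = 123 bp
  3402 − 2776 = 626 bp
  3493 − 3402 = 91 bp
  3691 − 3493 = 198 bp
Sorted largest to smallest: 1111, 1020, 626, 522, 198, 123, 91 bp.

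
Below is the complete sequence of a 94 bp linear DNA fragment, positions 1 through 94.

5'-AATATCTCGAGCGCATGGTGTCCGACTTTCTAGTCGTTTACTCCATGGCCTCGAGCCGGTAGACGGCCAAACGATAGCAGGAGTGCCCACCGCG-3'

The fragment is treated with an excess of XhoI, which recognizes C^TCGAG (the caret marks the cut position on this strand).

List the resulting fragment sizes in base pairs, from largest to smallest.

44, 44, 6 bp

XhoI sites (CTCGAG) start at positions 6, 50.
XhoI cuts after the first base of each site, so after positions 6, 50.
Linear molecule, 2 cuts → 3 fragments:
  1–6 → 6 bp
  7–50 → 44 bp
  51–94 → 44 bp
Sorted largest to smallest: 44, 44, 6 bp.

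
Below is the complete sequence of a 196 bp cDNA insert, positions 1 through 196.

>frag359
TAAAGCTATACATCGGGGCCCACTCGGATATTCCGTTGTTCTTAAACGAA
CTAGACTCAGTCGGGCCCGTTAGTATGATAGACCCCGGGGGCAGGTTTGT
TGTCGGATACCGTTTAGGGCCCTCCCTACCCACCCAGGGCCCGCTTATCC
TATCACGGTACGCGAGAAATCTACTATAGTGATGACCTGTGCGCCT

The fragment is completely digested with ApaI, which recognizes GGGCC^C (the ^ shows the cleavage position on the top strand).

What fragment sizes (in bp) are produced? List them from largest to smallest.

ApaI sites (GGGCCC) start at positions 16, 63, 117, 137.
ApaI cuts after base 5 of each site (before the last base), so after positions 20, 67, 121, 141.
Linear molecule, 4 cuts → 5 fragments:
  1–20 → 20 bp
  21–67 → 47 bp
  68–121 → 54 bp
  122–141 → 20 bp
  142–196 → 55 bp
Sorted largest to smallest: 55, 54, 47, 20, 20 bp.

55, 54, 47, 20, 20 bp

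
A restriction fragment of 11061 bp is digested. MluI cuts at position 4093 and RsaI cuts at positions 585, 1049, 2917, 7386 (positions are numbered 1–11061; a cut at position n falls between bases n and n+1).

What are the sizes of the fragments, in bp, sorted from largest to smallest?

Combined cut positions (sorted): 585, 1049, 2917, 4093, 7386.
Linear molecule, 5 cuts → 6 fragments:
  585 − 0 = 585 bp
  1049 − 585 = 464 bp
  2917 − 1049 = 1868 bp
  4093 − 2917 = 1176 bp
  7386 − 4093 = 3293 bp
  11061 − 7386 = 3675 bp
Sorted largest to smallest: 3675, 3293, 1868, 1176, 585, 464 bp.

3675, 3293, 1868, 1176, 585, 464 bp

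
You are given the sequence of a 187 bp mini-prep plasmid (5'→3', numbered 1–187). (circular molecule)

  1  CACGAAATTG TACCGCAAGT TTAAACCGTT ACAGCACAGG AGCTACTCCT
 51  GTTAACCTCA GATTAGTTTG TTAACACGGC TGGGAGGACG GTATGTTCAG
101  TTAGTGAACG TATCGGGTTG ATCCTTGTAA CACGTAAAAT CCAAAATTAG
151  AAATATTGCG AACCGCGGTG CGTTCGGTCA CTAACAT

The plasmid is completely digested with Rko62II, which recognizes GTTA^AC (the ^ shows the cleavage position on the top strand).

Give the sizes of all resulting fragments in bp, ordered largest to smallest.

168, 19 bp

Rko62II sites (GTTAAC) start at positions 51, 70.
Rko62II cuts after base 4 of each site, so after positions 54, 73.
Circular molecule, 2 cuts → 2 fragments:
  55–73 → 19 bp
  74–187 then 1–54 → 114 + 54 = 168 bp
Sorted largest to smallest: 168, 19 bp.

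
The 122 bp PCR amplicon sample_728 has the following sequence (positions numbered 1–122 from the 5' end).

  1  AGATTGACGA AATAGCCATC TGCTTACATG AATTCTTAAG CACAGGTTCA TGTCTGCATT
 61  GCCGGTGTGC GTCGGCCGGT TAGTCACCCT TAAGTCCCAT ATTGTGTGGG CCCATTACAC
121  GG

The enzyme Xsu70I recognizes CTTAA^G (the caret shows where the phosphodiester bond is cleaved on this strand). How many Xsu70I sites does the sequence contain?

CTTAAG occurs starting at positions 35, 89.
Xsu70I cuts at 2 sites.

2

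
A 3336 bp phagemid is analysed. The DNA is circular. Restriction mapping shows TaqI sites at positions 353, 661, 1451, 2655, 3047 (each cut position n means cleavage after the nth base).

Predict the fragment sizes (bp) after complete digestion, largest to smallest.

Circular molecule, 5 cuts → 5 fragments:
  661 − 353 = 308 bp
  1451 − 661 = 790 bp
  2655 − 1451 = 1204 bp
  3047 − 2655 = 392 bp
  wrap: 3336 − 3047 + 353 = 642 bp
Sorted largest to smallest: 1204, 790, 642, 392, 308 bp.

1204, 790, 642, 392, 308 bp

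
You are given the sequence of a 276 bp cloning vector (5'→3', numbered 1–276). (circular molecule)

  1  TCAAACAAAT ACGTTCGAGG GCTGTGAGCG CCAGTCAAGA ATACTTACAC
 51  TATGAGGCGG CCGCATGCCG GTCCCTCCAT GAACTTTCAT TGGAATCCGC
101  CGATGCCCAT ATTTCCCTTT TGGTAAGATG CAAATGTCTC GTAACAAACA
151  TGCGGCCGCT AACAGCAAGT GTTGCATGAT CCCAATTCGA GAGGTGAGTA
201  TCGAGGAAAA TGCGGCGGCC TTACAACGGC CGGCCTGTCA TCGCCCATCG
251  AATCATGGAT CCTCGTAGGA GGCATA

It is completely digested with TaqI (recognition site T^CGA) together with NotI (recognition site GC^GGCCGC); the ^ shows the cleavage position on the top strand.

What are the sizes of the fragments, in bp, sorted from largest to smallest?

95, 47, 43, 43, 34, 14 bp

TaqI sites (TCGA) start at positions 15, 187, 201, 248.
TaqI cuts after the first base of each site, so after positions 15, 187, 201, 248.
NotI sites (GCGGCCGC) start at positions 57, 152.
NotI cuts after base 2 of each site, so after positions 58, 153.
Combined cut positions: 15, 58, 153, 187, 201, 248.
Circular molecule, 6 cuts → 6 fragments:
  16–58 → 43 bp
  59–153 → 95 bp
  154–187 → 34 bp
  188–201 → 14 bp
  202–248 → 47 bp
  249–276 then 1–15 → 28 + 15 = 43 bp
Sorted largest to smallest: 95, 47, 43, 43, 34, 14 bp.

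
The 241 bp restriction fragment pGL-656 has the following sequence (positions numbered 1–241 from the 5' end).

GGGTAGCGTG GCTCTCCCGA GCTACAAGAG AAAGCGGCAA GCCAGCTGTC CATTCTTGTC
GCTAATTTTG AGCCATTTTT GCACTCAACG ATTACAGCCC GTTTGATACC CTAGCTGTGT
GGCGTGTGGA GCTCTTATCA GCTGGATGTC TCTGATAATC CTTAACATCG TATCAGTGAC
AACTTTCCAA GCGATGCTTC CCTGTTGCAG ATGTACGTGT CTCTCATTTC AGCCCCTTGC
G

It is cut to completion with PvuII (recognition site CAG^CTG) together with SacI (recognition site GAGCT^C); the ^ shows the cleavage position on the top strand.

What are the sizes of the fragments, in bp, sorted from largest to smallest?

100, 88, 45, 8 bp

PvuII sites (CAGCTG) start at positions 43, 139.
PvuII cuts after base 3 of each site, so after positions 45, 141.
The SacI site (GAGCTC) starts at position 129.
SacI cuts after base 5 of each site (before the last base), so after position 133.
Combined cut positions: 45, 133, 141.
Linear molecule, 3 cuts → 4 fragments:
  1–45 → 45 bp
  46–133 → 88 bp
  134–141 → 8 bp
  142–241 → 100 bp
Sorted largest to smallest: 100, 88, 45, 8 bp.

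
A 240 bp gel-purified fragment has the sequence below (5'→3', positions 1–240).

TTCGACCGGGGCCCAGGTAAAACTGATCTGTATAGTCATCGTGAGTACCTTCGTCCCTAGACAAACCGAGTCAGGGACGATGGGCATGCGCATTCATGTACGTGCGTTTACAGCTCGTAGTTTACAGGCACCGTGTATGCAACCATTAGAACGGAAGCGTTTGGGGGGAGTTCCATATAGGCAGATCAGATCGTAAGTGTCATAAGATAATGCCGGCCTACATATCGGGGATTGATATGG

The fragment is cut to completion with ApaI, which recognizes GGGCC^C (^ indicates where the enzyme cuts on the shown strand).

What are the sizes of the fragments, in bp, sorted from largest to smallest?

The ApaI site (GGGCCC) starts at position 9.
ApaI cuts after base 5 of each site (before the last base), so after position 13.
Linear molecule, 1 cut → 2 fragments:
  1–13 → 13 bp
  14–240 → 227 bp
Sorted largest to smallest: 227, 13 bp.

227, 13 bp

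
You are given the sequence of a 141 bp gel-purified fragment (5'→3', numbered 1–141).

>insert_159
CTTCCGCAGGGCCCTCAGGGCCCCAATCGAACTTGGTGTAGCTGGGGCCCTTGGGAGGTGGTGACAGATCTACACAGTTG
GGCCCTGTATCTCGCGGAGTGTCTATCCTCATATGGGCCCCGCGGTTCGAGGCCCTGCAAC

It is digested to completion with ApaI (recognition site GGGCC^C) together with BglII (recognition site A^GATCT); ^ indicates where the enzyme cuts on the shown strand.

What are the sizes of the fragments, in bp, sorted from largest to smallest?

ApaI sites (GGGCCC) start at positions 9, 18, 45, 80, 115.
ApaI cuts after base 5 of each site (before the last base), so after positions 13, 22, 49, 84, 119.
The BglII site (AGATCT) starts at position 66.
BglII cuts after the first base of each site, so after position 66.
Combined cut positions: 13, 22, 49, 66, 84, 119.
Linear molecule, 6 cuts → 7 fragments:
  1–13 → 13 bp
  14–22 → 9 bp
  23–49 → 27 bp
  50–66 → 17 bp
  67–84 → 18 bp
  85–119 → 35 bp
  120–141 → 22 bp
Sorted largest to smallest: 35, 27, 22, 18, 17, 13, 9 bp.

35, 27, 22, 18, 17, 13, 9 bp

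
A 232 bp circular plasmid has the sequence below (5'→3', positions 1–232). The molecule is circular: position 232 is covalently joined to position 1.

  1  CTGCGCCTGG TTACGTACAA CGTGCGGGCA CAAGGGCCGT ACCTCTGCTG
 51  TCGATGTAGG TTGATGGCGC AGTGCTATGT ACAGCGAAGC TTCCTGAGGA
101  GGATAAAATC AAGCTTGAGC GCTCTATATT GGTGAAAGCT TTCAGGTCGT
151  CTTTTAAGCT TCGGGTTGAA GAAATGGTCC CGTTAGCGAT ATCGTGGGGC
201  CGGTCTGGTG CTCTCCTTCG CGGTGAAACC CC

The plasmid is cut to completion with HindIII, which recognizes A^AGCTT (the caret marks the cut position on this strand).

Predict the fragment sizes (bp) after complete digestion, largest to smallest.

163, 25, 24, 20 bp

HindIII sites (AAGCTT) start at positions 87, 111, 136, 156.
HindIII cuts after the first base of each site, so after positions 87, 111, 136, 156.
Circular molecule, 4 cuts → 4 fragments:
  88–111 → 24 bp
  112–136 → 25 bp
  137–156 → 20 bp
  157–232 then 1–87 → 76 + 87 = 163 bp
Sorted largest to smallest: 163, 25, 24, 20 bp.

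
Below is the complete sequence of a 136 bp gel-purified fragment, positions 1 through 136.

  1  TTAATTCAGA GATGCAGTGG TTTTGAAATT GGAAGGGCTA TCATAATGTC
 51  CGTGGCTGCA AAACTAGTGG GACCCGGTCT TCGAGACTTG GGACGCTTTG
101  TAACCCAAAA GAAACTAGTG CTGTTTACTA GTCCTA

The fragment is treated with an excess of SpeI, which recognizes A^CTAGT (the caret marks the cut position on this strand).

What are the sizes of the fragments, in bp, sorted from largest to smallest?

63, 51, 13, 9 bp

SpeI sites (ACTAGT) start at positions 63, 114, 127.
SpeI cuts after the first base of each site, so after positions 63, 114, 127.
Linear molecule, 3 cuts → 4 fragments:
  1–63 → 63 bp
  64–114 → 51 bp
  115–127 → 13 bp
  128–136 → 9 bp
Sorted largest to smallest: 63, 51, 13, 9 bp.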